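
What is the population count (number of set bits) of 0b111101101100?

8

n = 111101101100
Count the 1s: 1 + 1 + 1 + 1 + 1 + 1 + 1 + 1 = 8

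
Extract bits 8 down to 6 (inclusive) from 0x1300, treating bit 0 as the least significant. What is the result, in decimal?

v = 1001100000000
Shift right by 6: 1001100
Mask low 3 bits: 100 = 4

4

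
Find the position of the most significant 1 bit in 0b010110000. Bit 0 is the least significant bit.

0b010110000 = 10110000
The topmost 1 is at position 7 (since 2^7 = 128 ≤ 176 < 256).

7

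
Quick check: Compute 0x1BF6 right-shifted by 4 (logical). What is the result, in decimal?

0x1BF6 = 1101111110110
shift right by 4 → 0000110111111 = 447
(equivalently, floor(7158 / 16))

447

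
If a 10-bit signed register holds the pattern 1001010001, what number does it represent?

-431

pattern = 1001010001 (MSB is 1 ⇒ negative)
Invert: 0110101110, add 1 → 0110101111 = 431, so the value is -431.
(Equivalently: 593 - 2^10 = 593 - 1024 = -431.)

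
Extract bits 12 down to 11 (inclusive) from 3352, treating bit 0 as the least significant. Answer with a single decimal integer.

1

v = 000110100011000
Shift right by 11: 0001
Mask low 2 bits: 01 = 1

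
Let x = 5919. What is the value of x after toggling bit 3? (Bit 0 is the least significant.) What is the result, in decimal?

x = 0001011100011111
bit 3 is currently 1; toggle it via x ^ (1 << 3) = x ^ 8
→ 0001011100010111 = 5911

5911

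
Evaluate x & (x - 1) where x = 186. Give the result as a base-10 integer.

x = 10111010 = 186
x - 1 = 10111001
AND   = 10111000 = 184
(x & (x - 1) clears the lowest set bit of x.)

184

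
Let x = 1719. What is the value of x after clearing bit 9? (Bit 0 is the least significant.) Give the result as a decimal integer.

1207

x = 11010110111
bit 9 is currently 1; clear it via x & ~(1 << 9) = x & ~512
→ 10010110111 = 1207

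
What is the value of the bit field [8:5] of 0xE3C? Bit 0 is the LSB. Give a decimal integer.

1

v = 111000111100
Shift right by 5: 1110001
Mask low 4 bits: 0001 = 1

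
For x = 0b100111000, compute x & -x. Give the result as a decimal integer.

8

x = 100111000 = 312
-x (two's complement) = …011001000
AND   = 000001000 = 8
(x & -x isolates the lowest set bit of x.)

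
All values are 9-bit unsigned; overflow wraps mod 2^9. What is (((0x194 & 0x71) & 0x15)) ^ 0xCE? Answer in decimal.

222

0x194 = 110010100
0x71 = 001110001
→ & → 000010000 = 16
0x15 = 000010101
→ & → 000010000 = 16
0xCE = 011001110
→ ^ → 011011110 = 222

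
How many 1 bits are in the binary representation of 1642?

1642 = 11001101010
Count the 1s: 1 + 1 + 1 + 1 + 1 + 1 = 6

6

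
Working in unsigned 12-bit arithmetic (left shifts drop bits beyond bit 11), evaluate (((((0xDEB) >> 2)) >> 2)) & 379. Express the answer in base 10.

0xDEB = 110111101011
→ >> 2 → 001101111010 = 890
→ >> 2 → 000011011110 = 222
379 = 000101111011
→ & → 000001011010 = 90

90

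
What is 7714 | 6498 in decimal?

8034

7714 = 1111000100010
6498 = 1100101100010
 OR → 1111101100010 = 8034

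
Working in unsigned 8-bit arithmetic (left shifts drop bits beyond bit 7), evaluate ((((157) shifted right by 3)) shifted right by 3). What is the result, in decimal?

2

157 = 10011101
→ shifted right by 3 → 00010011 = 19
→ shifted right by 3 → 00000010 = 2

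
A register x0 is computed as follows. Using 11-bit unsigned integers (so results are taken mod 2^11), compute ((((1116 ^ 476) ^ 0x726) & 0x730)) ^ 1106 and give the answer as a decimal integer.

1650

1116 = 10001011100
476 = 00111011100
→ ^ → 10110000000 = 1408
0x726 = 11100100110
→ ^ → 01010100110 = 678
0x730 = 11100110000
→ & → 01000100000 = 544
1106 = 10001010010
→ ^ → 11001110010 = 1650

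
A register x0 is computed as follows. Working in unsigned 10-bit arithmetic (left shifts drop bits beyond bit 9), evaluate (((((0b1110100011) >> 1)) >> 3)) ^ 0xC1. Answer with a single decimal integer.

0b1110100011 = 1110100011
→ >> 1 → 0111010001 = 465
→ >> 3 → 0000111010 = 58
0xC1 = 0011000001
→ ^ → 0011111011 = 251

251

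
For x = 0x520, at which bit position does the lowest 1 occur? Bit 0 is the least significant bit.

5

0x520 = 10100100000
Trailing zeros: 5, so the lowest set bit is bit 5 (value 32).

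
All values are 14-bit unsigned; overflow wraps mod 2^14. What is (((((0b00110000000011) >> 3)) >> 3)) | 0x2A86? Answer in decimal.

0b00110000000011 = 00110000000011
→ >> 3 → 00000110000000 = 384
→ >> 3 → 00000000110000 = 48
0x2A86 = 10101010000110
→ | → 10101010110110 = 10934

10934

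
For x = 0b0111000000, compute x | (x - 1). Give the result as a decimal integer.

511

x = 111000000 = 448
x - 1 = 110111111
OR    = 111111111 = 511
(x | (x - 1) sets all bits below the lowest set bit.)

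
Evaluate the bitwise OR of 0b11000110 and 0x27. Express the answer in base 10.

231

a = 11000110
0x27 = 00100111
 OR → 11100111 = 231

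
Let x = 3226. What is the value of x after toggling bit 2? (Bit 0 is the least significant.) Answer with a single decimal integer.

3230

x = 110010011010
bit 2 is currently 0; toggle it via x ^ (1 << 2) = x ^ 4
→ 110010011110 = 3230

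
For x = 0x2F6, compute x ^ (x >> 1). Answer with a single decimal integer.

909

x = 1011110110 = 758
x>>1 = 0101111011
XOR  = 1110001101 = 909
(x ^ (x >> 1) gives the standard binary-reflected Gray code of x.)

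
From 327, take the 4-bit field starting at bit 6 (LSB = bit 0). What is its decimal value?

5

v = 00101000111
Shift right by 6: 00101
Mask low 4 bits: 0101 = 5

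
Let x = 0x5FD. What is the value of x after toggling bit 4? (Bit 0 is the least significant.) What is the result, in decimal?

1517

x = 0010111111101
bit 4 is currently 1; toggle it via x ^ (1 << 4) = x ^ 16
→ 0010111101101 = 1517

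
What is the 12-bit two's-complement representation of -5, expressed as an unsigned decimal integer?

4091

5 in 12 bits: 000000000101
Invert: 111111111010
Add 1:  111111111011 = 4091
(Check: 2^12 - 5 = 4096 - 5 = 4091.)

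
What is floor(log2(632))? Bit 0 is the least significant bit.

9

632 = 1001111000
The topmost 1 is at position 9 (since 2^9 = 512 ≤ 632 < 1024).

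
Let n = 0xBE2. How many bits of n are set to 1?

0xBE2 = 101111100010
Count the 1s: 1 + 1 + 1 + 1 + 1 + 1 + 1 = 7

7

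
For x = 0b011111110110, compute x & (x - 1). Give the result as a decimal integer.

2036

x = 11111110110 = 2038
x - 1 = 11111110101
AND   = 11111110100 = 2036
(x & (x - 1) clears the lowest set bit of x.)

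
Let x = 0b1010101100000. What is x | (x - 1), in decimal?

x = 1010101100000 = 5472
x - 1 = 1010101011111
OR    = 1010101111111 = 5503
(x | (x - 1) sets all bits below the lowest set bit.)

5503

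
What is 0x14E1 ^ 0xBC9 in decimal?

7976

0x14E1 = 1010011100001
0xBC9 = 0101111001001
XOR → 1111100101000 = 7976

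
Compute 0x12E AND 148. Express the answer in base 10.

4

0x12E = 100101110
148 = 010010100
AND → 000000100 = 4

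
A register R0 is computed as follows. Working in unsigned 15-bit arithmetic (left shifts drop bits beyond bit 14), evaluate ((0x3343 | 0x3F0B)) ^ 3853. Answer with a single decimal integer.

12358

0x3343 = 011001101000011
0x3F0B = 011111100001011
→ | → 011111101001011 = 16203
3853 = 000111100001101
→ ^ → 011000001000110 = 12358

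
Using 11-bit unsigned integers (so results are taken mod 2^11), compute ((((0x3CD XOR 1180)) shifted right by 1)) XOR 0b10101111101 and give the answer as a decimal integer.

1749

0x3CD = 01111001101
1180 = 10010011100
→ XOR → 11101010001 = 1873
→ shifted right by 1 → 01110101000 = 936
0b10101111101 = 10101111101
→ XOR → 11011010101 = 1749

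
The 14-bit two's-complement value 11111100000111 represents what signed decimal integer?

pattern = 11111100000111 (MSB is 1 ⇒ negative)
Invert: 00000011111000, add 1 → 00000011111001 = 249, so the value is -249.
(Equivalently: 16135 - 2^14 = 16135 - 16384 = -249.)

-249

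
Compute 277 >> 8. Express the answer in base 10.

1

277 = 100010101
shift right by 8 → 000000001 = 1
(equivalently, floor(277 / 256))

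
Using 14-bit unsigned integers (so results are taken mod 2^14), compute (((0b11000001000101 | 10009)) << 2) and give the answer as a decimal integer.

7540

0b11000001000101 = 11000001000101
10009 = 10011100011001
→ | → 11011101011101 = 14173
→ << 2 (mod 2^14) → 01110101110100 = 7540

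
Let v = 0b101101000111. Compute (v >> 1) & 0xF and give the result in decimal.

3

v = 101101000111
Shift right by 1: 10110100011
Mask low 4 bits: 0011 = 3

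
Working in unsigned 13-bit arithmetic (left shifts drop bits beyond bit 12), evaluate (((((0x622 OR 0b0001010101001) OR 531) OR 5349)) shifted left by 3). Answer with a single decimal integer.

0x622 = 0011000100010
0b0001010101001 = 0001010101001
→ OR → 0011010101011 = 1707
531 = 0001000010011
→ OR → 0011010111011 = 1723
5349 = 1010011100101
→ OR → 1011011111111 = 5887
→ shifted left by 3 (mod 2^13) → 1011111111000 = 6136

6136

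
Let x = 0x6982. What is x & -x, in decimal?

2

x = 110100110000010 = 27010
-x (two's complement) = …001011001111110
AND   = 000000000000010 = 2
(x & -x isolates the lowest set bit of x.)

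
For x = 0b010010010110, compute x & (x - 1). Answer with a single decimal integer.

1172

x = 10010010110 = 1174
x - 1 = 10010010101
AND   = 10010010100 = 1172
(x & (x - 1) clears the lowest set bit of x.)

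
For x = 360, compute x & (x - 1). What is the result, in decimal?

352

x = 101101000 = 360
x - 1 = 101100111
AND   = 101100000 = 352
(x & (x - 1) clears the lowest set bit of x.)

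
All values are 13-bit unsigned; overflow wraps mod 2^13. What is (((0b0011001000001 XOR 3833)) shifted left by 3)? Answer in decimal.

1472

0b0011001000001 = 0011001000001
3833 = 0111011111001
→ XOR → 0100010111000 = 2232
→ shifted left by 3 (mod 2^13) → 0010111000000 = 1472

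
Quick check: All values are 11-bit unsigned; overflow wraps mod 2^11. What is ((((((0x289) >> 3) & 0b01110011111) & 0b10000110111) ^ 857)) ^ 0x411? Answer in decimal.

0x289 = 01010001001
→ >> 3 → 00001010001 = 81
0b01110011111 = 01110011111
→ & → 00000010001 = 17
0b10000110111 = 10000110111
→ & → 00000010001 = 17
857 = 01101011001
→ ^ → 01101001000 = 840
0x411 = 10000010001
→ ^ → 11101011001 = 1881

1881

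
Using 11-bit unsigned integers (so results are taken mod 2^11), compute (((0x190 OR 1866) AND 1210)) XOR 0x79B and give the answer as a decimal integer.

769

0x190 = 00110010000
1866 = 11101001010
→ OR → 11111011010 = 2010
1210 = 10010111010
→ AND → 10010011010 = 1178
0x79B = 11110011011
→ XOR → 01100000001 = 769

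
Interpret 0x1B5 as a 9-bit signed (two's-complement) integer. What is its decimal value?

pattern = 110110101 (MSB is 1 ⇒ negative)
Invert: 001001010, add 1 → 001001011 = 75, so the value is -75.
(Equivalently: 437 - 2^9 = 437 - 512 = -75.)

-75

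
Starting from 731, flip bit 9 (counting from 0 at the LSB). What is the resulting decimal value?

x = 1011011011
bit 9 is currently 1; toggle it via x ^ (1 << 9) = x ^ 512
→ 0011011011 = 219

219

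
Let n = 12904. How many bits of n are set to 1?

12904 = 11001001101000
Count the 1s: 1 + 1 + 1 + 1 + 1 + 1 = 6

6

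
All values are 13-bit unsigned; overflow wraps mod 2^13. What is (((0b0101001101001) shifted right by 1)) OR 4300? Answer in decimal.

5628

0b0101001101001 = 0101001101001
→ shifted right by 1 → 0010100110100 = 1332
4300 = 1000011001100
→ OR → 1010111111100 = 5628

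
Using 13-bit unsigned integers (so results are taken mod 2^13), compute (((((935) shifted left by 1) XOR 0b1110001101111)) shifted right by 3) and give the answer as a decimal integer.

935 = 0001110100111
→ shifted left by 1 (mod 2^13) → 0011101001110 = 1870
0b1110001101111 = 1110001101111
→ XOR → 1101100100001 = 6945
→ shifted right by 3 → 0001101100100 = 868

868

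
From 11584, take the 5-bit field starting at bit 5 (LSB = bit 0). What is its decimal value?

10

v = 10110101000000
Shift right by 5: 101101010
Mask low 5 bits: 01010 = 10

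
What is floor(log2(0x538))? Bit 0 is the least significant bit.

0x538 = 10100111000
The topmost 1 is at position 10 (since 2^10 = 1024 ≤ 1336 < 2048).

10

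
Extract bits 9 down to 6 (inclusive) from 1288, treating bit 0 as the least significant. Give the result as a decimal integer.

v = 010100001000
Shift right by 6: 010100
Mask low 4 bits: 0100 = 4

4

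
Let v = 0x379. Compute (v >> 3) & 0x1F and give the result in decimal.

v = 1101111001
Shift right by 3: 1101111
Mask low 5 bits: 01111 = 15

15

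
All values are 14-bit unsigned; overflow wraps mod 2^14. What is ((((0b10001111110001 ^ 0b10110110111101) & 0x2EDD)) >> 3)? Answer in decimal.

457

0b10001111110001 = 10001111110001
0b10110110111101 = 10110110111101
→ ^ → 00111001001100 = 3660
0x2EDD = 10111011011101
→ & → 00111001001100 = 3660
→ >> 3 → 00000111001001 = 457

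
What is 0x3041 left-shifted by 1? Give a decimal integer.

24706

0x3041 = 011000001000001
shift left by 1 → 110000010000010 = 24706
(equivalently, 12353 × 2^1 = 12353 × 2)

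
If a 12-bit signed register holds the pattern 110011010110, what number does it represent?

-810

pattern = 110011010110 (MSB is 1 ⇒ negative)
Invert: 001100101001, add 1 → 001100101010 = 810, so the value is -810.
(Equivalently: 3286 - 2^12 = 3286 - 4096 = -810.)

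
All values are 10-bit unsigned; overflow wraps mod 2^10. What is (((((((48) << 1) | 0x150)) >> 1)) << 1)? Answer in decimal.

368

48 = 0000110000
→ << 1 (mod 2^10) → 0001100000 = 96
0x150 = 0101010000
→ | → 0101110000 = 368
→ >> 1 → 0010111000 = 184
→ << 1 (mod 2^10) → 0101110000 = 368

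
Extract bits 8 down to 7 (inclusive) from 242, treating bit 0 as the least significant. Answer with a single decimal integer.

1

v = 00011110010
Shift right by 7: 0001
Mask low 2 bits: 01 = 1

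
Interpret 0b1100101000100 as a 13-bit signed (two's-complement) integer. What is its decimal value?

pattern = 1100101000100 (MSB is 1 ⇒ negative)
Invert: 0011010111011, add 1 → 0011010111100 = 1724, so the value is -1724.
(Equivalently: 6468 - 2^13 = 6468 - 8192 = -1724.)

-1724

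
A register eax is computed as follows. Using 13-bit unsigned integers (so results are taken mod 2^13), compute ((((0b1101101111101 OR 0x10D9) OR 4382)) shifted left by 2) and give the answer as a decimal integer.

0b1101101111101 = 1101101111101
0x10D9 = 1000011011001
→ OR → 1101111111101 = 7165
4382 = 1000100011110
→ OR → 1101111111111 = 7167
→ shifted left by 2 (mod 2^13) → 0111111111100 = 4092

4092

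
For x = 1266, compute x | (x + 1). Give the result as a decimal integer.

1267

x = 10011110010 = 1266
x + 1 = 10011110011
OR    = 10011110011 = 1267
(x | (x + 1) sets the lowest cleared bit.)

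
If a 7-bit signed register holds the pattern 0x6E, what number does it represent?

-18

pattern = 1101110 (MSB is 1 ⇒ negative)
Invert: 0010001, add 1 → 0010010 = 18, so the value is -18.
(Equivalently: 110 - 2^7 = 110 - 128 = -18.)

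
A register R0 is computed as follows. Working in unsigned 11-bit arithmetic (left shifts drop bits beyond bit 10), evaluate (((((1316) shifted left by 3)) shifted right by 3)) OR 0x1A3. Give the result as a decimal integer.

423

1316 = 10100100100
→ shifted left by 3 (mod 2^11) → 00100100000 = 288
→ shifted right by 3 → 00000100100 = 36
0x1A3 = 00110100011
→ OR → 00110100111 = 423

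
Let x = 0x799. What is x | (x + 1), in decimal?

x = 11110011001 = 1945
x + 1 = 11110011010
OR    = 11110011011 = 1947
(x | (x + 1) sets the lowest cleared bit.)

1947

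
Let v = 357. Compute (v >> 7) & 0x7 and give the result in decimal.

v = 0101100101
Shift right by 7: 010
Mask low 3 bits: 010 = 2

2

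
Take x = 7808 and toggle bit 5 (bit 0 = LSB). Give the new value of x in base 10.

x = 01111010000000
bit 5 is currently 0; toggle it via x ^ (1 << 5) = x ^ 32
→ 01111010100000 = 7840

7840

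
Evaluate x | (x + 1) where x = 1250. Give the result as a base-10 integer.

x = 10011100010 = 1250
x + 1 = 10011100011
OR    = 10011100011 = 1251
(x | (x + 1) sets the lowest cleared bit.)

1251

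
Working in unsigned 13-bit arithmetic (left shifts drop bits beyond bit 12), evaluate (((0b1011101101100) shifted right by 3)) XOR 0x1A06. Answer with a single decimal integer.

6379

0b1011101101100 = 1011101101100
→ shifted right by 3 → 0001011101101 = 749
0x1A06 = 1101000000110
→ XOR → 1100011101011 = 6379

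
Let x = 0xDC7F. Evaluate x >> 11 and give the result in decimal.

27

0xDC7F = 1101110001111111
shift right by 11 → 0000000000011011 = 27
(equivalently, floor(56447 / 2048))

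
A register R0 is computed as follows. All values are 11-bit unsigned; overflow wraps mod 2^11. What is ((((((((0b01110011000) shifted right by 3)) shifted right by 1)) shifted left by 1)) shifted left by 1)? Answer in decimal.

228

0b01110011000 = 01110011000
→ shifted right by 3 → 00001110011 = 115
→ shifted right by 1 → 00000111001 = 57
→ shifted left by 1 (mod 2^11) → 00001110010 = 114
→ shifted left by 1 (mod 2^11) → 00011100100 = 228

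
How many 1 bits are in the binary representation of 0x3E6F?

11

0x3E6F = 11111001101111
Count the 1s: 1 + 1 + 1 + 1 + 1 + 1 + 1 + 1 + 1 + 1 + 1 = 11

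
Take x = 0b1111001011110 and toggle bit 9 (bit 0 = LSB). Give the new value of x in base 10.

7262

x = 1111001011110
bit 9 is currently 1; toggle it via x ^ (1 << 9) = x ^ 512
→ 1110001011110 = 7262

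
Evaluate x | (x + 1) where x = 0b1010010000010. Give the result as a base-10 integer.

x = 1010010000010 = 5250
x + 1 = 1010010000011
OR    = 1010010000011 = 5251
(x | (x + 1) sets the lowest cleared bit.)

5251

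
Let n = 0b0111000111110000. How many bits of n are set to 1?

8

n = 111000111110000
Count the 1s: 1 + 1 + 1 + 1 + 1 + 1 + 1 + 1 = 8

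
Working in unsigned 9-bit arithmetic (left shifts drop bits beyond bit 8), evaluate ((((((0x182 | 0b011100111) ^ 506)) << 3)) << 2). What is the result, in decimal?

416

0x182 = 110000010
0b011100111 = 011100111
→ | → 111100111 = 487
506 = 111111010
→ ^ → 000011101 = 29
→ << 3 (mod 2^9) → 011101000 = 232
→ << 2 (mod 2^9) → 110100000 = 416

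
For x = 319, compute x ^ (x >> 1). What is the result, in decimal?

x = 100111111 = 319
x>>1 = 010011111
XOR  = 110100000 = 416
(x ^ (x >> 1) gives the standard binary-reflected Gray code of x.)

416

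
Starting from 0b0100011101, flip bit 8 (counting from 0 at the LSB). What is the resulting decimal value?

29

x = 0100011101
bit 8 is currently 1; toggle it via x ^ (1 << 8) = x ^ 256
→ 0000011101 = 29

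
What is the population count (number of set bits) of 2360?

5

2360 = 100100111000
Count the 1s: 1 + 1 + 1 + 1 + 1 = 5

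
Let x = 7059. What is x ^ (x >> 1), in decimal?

x = 1101110010011 = 7059
x>>1 = 0110111001001
XOR  = 1011001011010 = 5722
(x ^ (x >> 1) gives the standard binary-reflected Gray code of x.)

5722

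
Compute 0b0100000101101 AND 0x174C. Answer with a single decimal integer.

a = 0100000101101
0x174C = 1011101001100
AND → 0000000001100 = 12

12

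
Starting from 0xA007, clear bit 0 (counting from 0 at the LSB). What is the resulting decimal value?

x = 1010000000000111
bit 0 is currently 1; clear it via x & ~(1 << 0) = x & ~1
→ 1010000000000110 = 40966

40966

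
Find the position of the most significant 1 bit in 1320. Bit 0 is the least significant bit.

10

1320 = 10100101000
The topmost 1 is at position 10 (since 2^10 = 1024 ≤ 1320 < 2048).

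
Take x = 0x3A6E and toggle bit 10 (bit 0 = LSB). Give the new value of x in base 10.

x = 11101001101110
bit 10 is currently 0; toggle it via x ^ (1 << 10) = x ^ 1024
→ 11111001101110 = 15982

15982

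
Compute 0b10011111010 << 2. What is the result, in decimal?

5096

x = 0010011111010
shift left by 2 → 1001111101000 = 5096
(equivalently, 1274 × 2^2 = 1274 × 4)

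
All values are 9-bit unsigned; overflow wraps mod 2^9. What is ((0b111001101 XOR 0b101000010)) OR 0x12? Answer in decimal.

159

0b111001101 = 111001101
0b101000010 = 101000010
→ XOR → 010001111 = 143
0x12 = 000010010
→ OR → 010011111 = 159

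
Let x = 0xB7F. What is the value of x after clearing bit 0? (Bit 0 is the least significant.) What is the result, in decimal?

2942

x = 101101111111
bit 0 is currently 1; clear it via x & ~(1 << 0) = x & ~1
→ 101101111110 = 2942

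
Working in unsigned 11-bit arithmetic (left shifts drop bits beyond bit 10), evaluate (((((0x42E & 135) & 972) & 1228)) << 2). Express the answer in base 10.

16

0x42E = 10000101110
135 = 00010000111
→ & → 00000000110 = 6
972 = 01111001100
→ & → 00000000100 = 4
1228 = 10011001100
→ & → 00000000100 = 4
→ << 2 (mod 2^11) → 00000010000 = 16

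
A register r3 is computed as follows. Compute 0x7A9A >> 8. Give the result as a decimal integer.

0x7A9A = 111101010011010
shift right by 8 → 000000001111010 = 122
(equivalently, floor(31386 / 256))

122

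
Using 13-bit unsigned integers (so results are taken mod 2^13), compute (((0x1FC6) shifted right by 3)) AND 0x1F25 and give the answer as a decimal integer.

800

0x1FC6 = 1111111000110
→ shifted right by 3 → 0001111111000 = 1016
0x1F25 = 1111100100101
→ AND → 0001100100000 = 800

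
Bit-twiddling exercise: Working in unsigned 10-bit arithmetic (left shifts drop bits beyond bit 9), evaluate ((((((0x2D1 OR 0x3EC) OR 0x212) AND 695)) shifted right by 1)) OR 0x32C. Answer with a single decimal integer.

895

0x2D1 = 1011010001
0x3EC = 1111101100
→ OR → 1111111101 = 1021
0x212 = 1000010010
→ OR → 1111111111 = 1023
695 = 1010110111
→ AND → 1010110111 = 695
→ shifted right by 1 → 0101011011 = 347
0x32C = 1100101100
→ OR → 1101111111 = 895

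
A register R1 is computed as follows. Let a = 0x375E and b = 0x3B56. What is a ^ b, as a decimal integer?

0x375E = 11011101011110
0x3B56 = 11101101010110
XOR → 00110000001000 = 3080

3080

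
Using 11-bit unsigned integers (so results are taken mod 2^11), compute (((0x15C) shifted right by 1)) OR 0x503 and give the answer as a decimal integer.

1455

0x15C = 00101011100
→ shifted right by 1 → 00010101110 = 174
0x503 = 10100000011
→ OR → 10110101111 = 1455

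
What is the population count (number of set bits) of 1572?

4

1572 = 11000100100
Count the 1s: 1 + 1 + 1 + 1 = 4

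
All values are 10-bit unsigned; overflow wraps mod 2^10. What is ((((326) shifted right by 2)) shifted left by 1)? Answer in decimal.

326 = 0101000110
→ shifted right by 2 → 0001010001 = 81
→ shifted left by 1 (mod 2^10) → 0010100010 = 162

162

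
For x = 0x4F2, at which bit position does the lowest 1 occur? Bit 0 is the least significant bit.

1

0x4F2 = 10011110010
Trailing zeros: 1, so the lowest set bit is bit 1 (value 2).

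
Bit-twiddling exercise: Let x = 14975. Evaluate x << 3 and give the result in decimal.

14975 = 00011101001111111
shift left by 3 → 11101001111111000 = 119800
(equivalently, 14975 × 2^3 = 14975 × 8)

119800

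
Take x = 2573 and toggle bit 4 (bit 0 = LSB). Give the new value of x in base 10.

x = 101000001101
bit 4 is currently 0; toggle it via x ^ (1 << 4) = x ^ 16
→ 101000011101 = 2589

2589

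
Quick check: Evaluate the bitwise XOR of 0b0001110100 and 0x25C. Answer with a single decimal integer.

a = 0001110100
0x25C = 1001011100
XOR → 1000101000 = 552

552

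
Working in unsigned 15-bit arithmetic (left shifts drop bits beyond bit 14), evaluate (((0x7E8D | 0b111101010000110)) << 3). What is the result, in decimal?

0x7E8D = 111111010001101
0b111101010000110 = 111101010000110
→ | → 111111010001111 = 32399
→ << 3 (mod 2^15) → 111010001111000 = 29816

29816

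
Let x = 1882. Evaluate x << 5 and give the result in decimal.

60224

1882 = 0000011101011010
shift left by 5 → 1110101101000000 = 60224
(equivalently, 1882 × 2^5 = 1882 × 32)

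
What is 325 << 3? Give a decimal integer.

325 = 000101000101
shift left by 3 → 101000101000 = 2600
(equivalently, 325 × 2^3 = 325 × 8)

2600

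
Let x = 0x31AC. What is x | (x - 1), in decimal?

12719

x = 11000110101100 = 12716
x - 1 = 11000110101011
OR    = 11000110101111 = 12719
(x | (x - 1) sets all bits below the lowest set bit.)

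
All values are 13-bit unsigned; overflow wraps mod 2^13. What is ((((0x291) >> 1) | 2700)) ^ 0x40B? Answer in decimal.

0x291 = 0001010010001
→ >> 1 → 0000101001000 = 328
2700 = 0101010001100
→ | → 0101111001100 = 3020
0x40B = 0010000001011
→ ^ → 0111111000111 = 4039

4039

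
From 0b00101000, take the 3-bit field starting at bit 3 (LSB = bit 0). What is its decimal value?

5

v = 00101000
Shift right by 3: 00101
Mask low 3 bits: 101 = 5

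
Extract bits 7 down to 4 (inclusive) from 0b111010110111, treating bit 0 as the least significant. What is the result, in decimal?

11

v = 111010110111
Shift right by 4: 11101011
Mask low 4 bits: 1011 = 11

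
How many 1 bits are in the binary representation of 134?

3

134 = 10000110
Count the 1s: 1 + 1 + 1 = 3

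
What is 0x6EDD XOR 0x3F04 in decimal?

20953

0x6EDD = 110111011011101
0x3F04 = 011111100000100
XOR → 101000111011001 = 20953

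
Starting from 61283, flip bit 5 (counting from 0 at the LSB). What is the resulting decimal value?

x = 1110111101100011
bit 5 is currently 1; toggle it via x ^ (1 << 5) = x ^ 32
→ 1110111101000011 = 61251

61251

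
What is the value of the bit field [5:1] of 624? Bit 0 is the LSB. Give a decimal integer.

v = 01001110000
Shift right by 1: 0100111000
Mask low 5 bits: 11000 = 24

24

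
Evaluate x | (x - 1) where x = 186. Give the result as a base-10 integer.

187

x = 10111010 = 186
x - 1 = 10111001
OR    = 10111011 = 187
(x | (x - 1) sets all bits below the lowest set bit.)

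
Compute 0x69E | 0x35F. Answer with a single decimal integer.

0x69E = 11010011110
0x35F = 01101011111
 OR → 11111011111 = 2015

2015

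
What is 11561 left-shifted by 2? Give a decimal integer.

11561 = 0010110100101001
shift left by 2 → 1011010010100100 = 46244
(equivalently, 11561 × 2^2 = 11561 × 4)

46244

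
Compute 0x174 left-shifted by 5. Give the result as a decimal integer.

0x174 = 00000101110100
shift left by 5 → 10111010000000 = 11904
(equivalently, 372 × 2^5 = 372 × 32)

11904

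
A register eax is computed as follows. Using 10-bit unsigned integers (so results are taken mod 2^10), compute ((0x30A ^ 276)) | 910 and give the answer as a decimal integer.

0x30A = 1100001010
276 = 0100010100
→ ^ → 1000011110 = 542
910 = 1110001110
→ | → 1110011110 = 926

926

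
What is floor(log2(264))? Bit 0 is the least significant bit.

8

264 = 100001000
The topmost 1 is at position 8 (since 2^8 = 256 ≤ 264 < 512).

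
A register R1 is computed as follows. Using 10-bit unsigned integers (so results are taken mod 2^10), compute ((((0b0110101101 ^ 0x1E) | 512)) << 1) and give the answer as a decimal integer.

870

0b0110101101 = 0110101101
0x1E = 0000011110
→ ^ → 0110110011 = 435
512 = 1000000000
→ | → 1110110011 = 947
→ << 1 (mod 2^10) → 1101100110 = 870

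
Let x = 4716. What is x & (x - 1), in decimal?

x = 1001001101100 = 4716
x - 1 = 1001001101011
AND   = 1001001101000 = 4712
(x & (x - 1) clears the lowest set bit of x.)

4712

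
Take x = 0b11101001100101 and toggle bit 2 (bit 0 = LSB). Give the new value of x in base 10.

x = 11101001100101
bit 2 is currently 1; toggle it via x ^ (1 << 2) = x ^ 4
→ 11101001100001 = 14945

14945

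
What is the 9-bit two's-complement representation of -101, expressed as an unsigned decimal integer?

411

101 in 9 bits: 001100101
Invert: 110011010
Add 1:  110011011 = 411
(Check: 2^9 - 101 = 512 - 101 = 411.)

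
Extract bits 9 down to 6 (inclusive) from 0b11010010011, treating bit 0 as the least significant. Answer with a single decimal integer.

v = 11010010011
Shift right by 6: 11010
Mask low 4 bits: 1010 = 10

10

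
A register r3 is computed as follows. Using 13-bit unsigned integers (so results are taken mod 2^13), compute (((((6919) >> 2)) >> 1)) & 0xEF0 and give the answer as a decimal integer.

6919 = 1101100000111
→ >> 2 → 0011011000001 = 1729
→ >> 1 → 0001101100000 = 864
0xEF0 = 0111011110000
→ & → 0001001100000 = 608

608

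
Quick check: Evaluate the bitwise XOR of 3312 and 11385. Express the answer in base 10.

8329

3312 = 00110011110000
11385 = 10110001111001
XOR → 10000010001001 = 8329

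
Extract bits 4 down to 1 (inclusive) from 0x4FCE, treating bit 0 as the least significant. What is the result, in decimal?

v = 100111111001110
Shift right by 1: 10011111100111
Mask low 4 bits: 0111 = 7

7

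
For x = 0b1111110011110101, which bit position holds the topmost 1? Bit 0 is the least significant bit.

0b1111110011110101 = 1111110011110101
The topmost 1 is at position 15 (since 2^15 = 32768 ≤ 64757 < 65536).

15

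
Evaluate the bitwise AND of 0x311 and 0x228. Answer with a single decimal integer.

512

0x311 = 1100010001
0x228 = 1000101000
AND → 1000000000 = 512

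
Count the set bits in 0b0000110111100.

n = 110111100
Count the 1s: 1 + 1 + 1 + 1 + 1 + 1 = 6

6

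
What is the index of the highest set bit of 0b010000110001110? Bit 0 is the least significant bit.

0b010000110001110 = 10000110001110
The topmost 1 is at position 13 (since 2^13 = 8192 ≤ 8590 < 16384).

13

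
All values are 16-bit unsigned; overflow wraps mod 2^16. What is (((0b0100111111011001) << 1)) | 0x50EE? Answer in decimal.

0b0100111111011001 = 0100111111011001
→ << 1 (mod 2^16) → 1001111110110010 = 40882
0x50EE = 0101000011101110
→ | → 1101111111111110 = 57342

57342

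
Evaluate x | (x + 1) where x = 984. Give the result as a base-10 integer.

985

x = 1111011000 = 984
x + 1 = 1111011001
OR    = 1111011001 = 985
(x | (x + 1) sets the lowest cleared bit.)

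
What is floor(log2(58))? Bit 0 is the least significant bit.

5

58 = 111010
The topmost 1 is at position 5 (since 2^5 = 32 ≤ 58 < 64).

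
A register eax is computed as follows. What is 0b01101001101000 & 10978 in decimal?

2656

a = 01101001101000
10978 = 10101011100010
AND → 00101001100000 = 2656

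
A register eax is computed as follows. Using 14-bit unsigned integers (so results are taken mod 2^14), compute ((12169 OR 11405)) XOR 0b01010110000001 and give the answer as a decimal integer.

12169 = 10111110001001
11405 = 10110010001101
→ OR → 10111110001101 = 12173
0b01010110000001 = 01010110000001
→ XOR → 11101000001100 = 14860

14860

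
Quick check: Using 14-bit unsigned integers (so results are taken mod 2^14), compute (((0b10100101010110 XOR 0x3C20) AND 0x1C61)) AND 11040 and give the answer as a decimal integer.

32

0b10100101010110 = 10100101010110
0x3C20 = 11110000100000
→ XOR → 01010101110110 = 5494
0x1C61 = 01110001100001
→ AND → 01010001100000 = 5216
11040 = 10101100100000
→ AND → 00000000100000 = 32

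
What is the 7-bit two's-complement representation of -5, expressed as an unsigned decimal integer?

123

5 in 7 bits: 0000101
Invert: 1111010
Add 1:  1111011 = 123
(Check: 2^7 - 5 = 128 - 5 = 123.)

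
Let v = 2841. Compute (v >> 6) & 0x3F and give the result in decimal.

v = 101100011001
Shift right by 6: 101100
Mask low 6 bits: 101100 = 44

44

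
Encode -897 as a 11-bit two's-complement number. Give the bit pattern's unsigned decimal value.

897 in 11 bits: 01110000001
Invert: 10001111110
Add 1:  10001111111 = 1151
(Check: 2^11 - 897 = 2048 - 897 = 1151.)

1151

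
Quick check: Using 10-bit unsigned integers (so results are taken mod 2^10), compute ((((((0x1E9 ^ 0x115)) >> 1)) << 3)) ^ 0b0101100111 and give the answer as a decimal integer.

0x1E9 = 0111101001
0x115 = 0100010101
→ ^ → 0011111100 = 252
→ >> 1 → 0001111110 = 126
→ << 3 (mod 2^10) → 1111110000 = 1008
0b0101100111 = 0101100111
→ ^ → 1010010111 = 663

663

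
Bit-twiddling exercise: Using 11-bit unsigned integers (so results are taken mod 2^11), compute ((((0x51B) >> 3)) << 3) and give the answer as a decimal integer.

1304

0x51B = 10100011011
→ >> 3 → 00010100011 = 163
→ << 3 (mod 2^11) → 10100011000 = 1304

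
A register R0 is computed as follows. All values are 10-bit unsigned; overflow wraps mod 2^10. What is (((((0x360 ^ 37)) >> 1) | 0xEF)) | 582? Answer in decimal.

1007

0x360 = 1101100000
37 = 0000100101
→ ^ → 1101000101 = 837
→ >> 1 → 0110100010 = 418
0xEF = 0011101111
→ | → 0111101111 = 495
582 = 1001000110
→ | → 1111101111 = 1007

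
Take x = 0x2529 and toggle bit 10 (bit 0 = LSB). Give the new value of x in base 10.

x = 010010100101001
bit 10 is currently 1; toggle it via x ^ (1 << 10) = x ^ 1024
→ 010000100101001 = 8489

8489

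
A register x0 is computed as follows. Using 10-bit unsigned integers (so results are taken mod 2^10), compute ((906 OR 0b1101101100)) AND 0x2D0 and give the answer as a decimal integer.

906 = 1110001010
0b1101101100 = 1101101100
→ OR → 1111101110 = 1006
0x2D0 = 1011010000
→ AND → 1011000000 = 704

704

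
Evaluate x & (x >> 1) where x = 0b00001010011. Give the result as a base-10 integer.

1

x = 1010011 = 83
x>>1 = 0101001
AND  = 0000001 = 1
(x & (x >> 1) has a 1 wherever x has two consecutive 1 bits.)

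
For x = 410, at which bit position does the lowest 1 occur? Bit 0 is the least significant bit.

410 = 110011010
Trailing zeros: 1, so the lowest set bit is bit 1 (value 2).

1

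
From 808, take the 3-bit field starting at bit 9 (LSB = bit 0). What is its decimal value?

1

v = 00001100101000
Shift right by 9: 00001
Mask low 3 bits: 001 = 1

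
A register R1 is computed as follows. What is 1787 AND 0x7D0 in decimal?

1744

1787 = 11011111011
0x7D0 = 11111010000
AND → 11011010000 = 1744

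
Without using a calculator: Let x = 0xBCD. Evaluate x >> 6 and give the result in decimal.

47

0xBCD = 101111001101
shift right by 6 → 000000101111 = 47
(equivalently, floor(3021 / 64))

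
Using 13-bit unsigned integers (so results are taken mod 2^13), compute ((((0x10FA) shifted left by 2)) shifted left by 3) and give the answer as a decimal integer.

0x10FA = 1000011111010
→ shifted left by 2 (mod 2^13) → 0001111101000 = 1000
→ shifted left by 3 (mod 2^13) → 1111101000000 = 8000

8000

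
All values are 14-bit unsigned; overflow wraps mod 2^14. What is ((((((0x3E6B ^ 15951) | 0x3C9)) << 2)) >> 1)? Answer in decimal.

2010

0x3E6B = 11111001101011
15951 = 11111001001111
→ ^ → 00000000100100 = 36
0x3C9 = 00001111001001
→ | → 00001111101101 = 1005
→ << 2 (mod 2^14) → 00111110110100 = 4020
→ >> 1 → 00011111011010 = 2010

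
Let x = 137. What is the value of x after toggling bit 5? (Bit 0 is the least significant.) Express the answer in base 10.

169

x = 10001001
bit 5 is currently 0; toggle it via x ^ (1 << 5) = x ^ 32
→ 10101001 = 169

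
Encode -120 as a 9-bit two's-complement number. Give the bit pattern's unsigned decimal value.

120 in 9 bits: 001111000
Invert: 110000111
Add 1:  110001000 = 392
(Check: 2^9 - 120 = 512 - 120 = 392.)

392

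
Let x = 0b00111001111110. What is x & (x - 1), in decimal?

3708

x = 111001111110 = 3710
x - 1 = 111001111101
AND   = 111001111100 = 3708
(x & (x - 1) clears the lowest set bit of x.)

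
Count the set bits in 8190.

12

8190 = 1111111111110
Count the 1s: 1 + 1 + 1 + 1 + 1 + 1 + 1 + 1 + 1 + 1 + 1 + 1 = 12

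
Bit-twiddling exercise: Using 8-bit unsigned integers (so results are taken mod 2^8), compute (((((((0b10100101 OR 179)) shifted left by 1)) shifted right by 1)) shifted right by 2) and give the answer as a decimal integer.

13

0b10100101 = 10100101
179 = 10110011
→ OR → 10110111 = 183
→ shifted left by 1 (mod 2^8) → 01101110 = 110
→ shifted right by 1 → 00110111 = 55
→ shifted right by 2 → 00001101 = 13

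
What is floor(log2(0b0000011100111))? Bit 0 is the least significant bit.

7

0b0000011100111 = 11100111
The topmost 1 is at position 7 (since 2^7 = 128 ≤ 231 < 256).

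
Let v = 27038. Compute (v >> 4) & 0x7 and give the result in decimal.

1

v = 0110100110011110
Shift right by 4: 011010011001
Mask low 3 bits: 001 = 1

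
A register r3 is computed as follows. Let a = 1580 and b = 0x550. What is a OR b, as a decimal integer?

1580 = 11000101100
0x550 = 10101010000
 OR → 11101111100 = 1916

1916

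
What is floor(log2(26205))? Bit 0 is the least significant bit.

14

26205 = 110011001011101
The topmost 1 is at position 14 (since 2^14 = 16384 ≤ 26205 < 32768).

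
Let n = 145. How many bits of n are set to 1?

145 = 10010001
Count the 1s: 1 + 1 + 1 = 3

3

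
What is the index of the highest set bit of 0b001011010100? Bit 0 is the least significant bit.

9

0b001011010100 = 1011010100
The topmost 1 is at position 9 (since 2^9 = 512 ≤ 724 < 1024).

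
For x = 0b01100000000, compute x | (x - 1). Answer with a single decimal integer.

1023

x = 1100000000 = 768
x - 1 = 1011111111
OR    = 1111111111 = 1023
(x | (x - 1) sets all bits below the lowest set bit.)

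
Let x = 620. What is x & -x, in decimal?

x = 1001101100 = 620
-x (two's complement) = …0110010100
AND   = 0000000100 = 4
(x & -x isolates the lowest set bit of x.)

4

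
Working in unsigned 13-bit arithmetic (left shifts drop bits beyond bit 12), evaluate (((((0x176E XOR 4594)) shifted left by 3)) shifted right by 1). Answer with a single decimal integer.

0x176E = 1011101101110
4594 = 1000111110010
→ XOR → 0011010011100 = 1692
→ shifted left by 3 (mod 2^13) → 1010011100000 = 5344
→ shifted right by 1 → 0101001110000 = 2672

2672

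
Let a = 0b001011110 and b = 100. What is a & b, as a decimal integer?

a = 1011110
100 = 1100100
AND → 1000100 = 68

68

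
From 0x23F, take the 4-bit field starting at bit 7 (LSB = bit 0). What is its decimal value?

v = 001000111111
Shift right by 7: 00100
Mask low 4 bits: 0100 = 4

4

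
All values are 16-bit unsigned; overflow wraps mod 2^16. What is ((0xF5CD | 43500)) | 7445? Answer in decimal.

65021

0xF5CD = 1111010111001101
43500 = 1010100111101100
→ | → 1111110111101101 = 65005
7445 = 0001110100010101
→ | → 1111110111111101 = 65021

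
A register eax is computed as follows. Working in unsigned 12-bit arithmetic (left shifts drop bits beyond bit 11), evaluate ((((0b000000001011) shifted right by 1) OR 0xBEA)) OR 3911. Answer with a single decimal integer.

4079

0b000000001011 = 000000001011
→ shifted right by 1 → 000000000101 = 5
0xBEA = 101111101010
→ OR → 101111101111 = 3055
3911 = 111101000111
→ OR → 111111101111 = 4079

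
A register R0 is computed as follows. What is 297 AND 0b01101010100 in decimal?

256

297 = 0100101001
b = 1101010100
AND → 0100000000 = 256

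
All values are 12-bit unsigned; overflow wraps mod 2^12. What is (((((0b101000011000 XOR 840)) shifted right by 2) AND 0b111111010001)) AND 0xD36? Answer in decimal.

0b101000011000 = 101000011000
840 = 001101001000
→ XOR → 100101010000 = 2384
→ shifted right by 2 → 001001010100 = 596
0b111111010001 = 111111010001
→ AND → 001001010000 = 592
0xD36 = 110100110110
→ AND → 000000010000 = 16

16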